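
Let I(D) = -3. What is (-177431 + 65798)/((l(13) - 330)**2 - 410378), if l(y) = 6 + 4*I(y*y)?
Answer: 111633/297482 ≈ 0.37526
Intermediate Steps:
l(y) = -6 (l(y) = 6 + 4*(-3) = 6 - 12 = -6)
(-177431 + 65798)/((l(13) - 330)**2 - 410378) = (-177431 + 65798)/((-6 - 330)**2 - 410378) = -111633/((-336)**2 - 410378) = -111633/(112896 - 410378) = -111633/(-297482) = -111633*(-1/297482) = 111633/297482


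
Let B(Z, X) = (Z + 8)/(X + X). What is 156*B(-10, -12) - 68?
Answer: -55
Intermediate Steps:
B(Z, X) = (8 + Z)/(2*X) (B(Z, X) = (8 + Z)/((2*X)) = (8 + Z)*(1/(2*X)) = (8 + Z)/(2*X))
156*B(-10, -12) - 68 = 156*((½)*(8 - 10)/(-12)) - 68 = 156*((½)*(-1/12)*(-2)) - 68 = 156*(1/12) - 68 = 13 - 68 = -55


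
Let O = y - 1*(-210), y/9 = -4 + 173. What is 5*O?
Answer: 8655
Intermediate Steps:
y = 1521 (y = 9*(-4 + 173) = 9*169 = 1521)
O = 1731 (O = 1521 - 1*(-210) = 1521 + 210 = 1731)
5*O = 5*1731 = 8655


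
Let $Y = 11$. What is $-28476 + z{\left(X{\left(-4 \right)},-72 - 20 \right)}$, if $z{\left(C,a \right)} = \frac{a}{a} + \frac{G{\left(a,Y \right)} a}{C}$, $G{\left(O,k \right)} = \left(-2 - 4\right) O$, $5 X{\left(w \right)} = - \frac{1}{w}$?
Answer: $-1044155$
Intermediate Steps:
$X{\left(w \right)} = - \frac{1}{5 w}$ ($X{\left(w \right)} = \frac{\left(-1\right) \frac{1}{w}}{5} = - \frac{1}{5 w}$)
$G{\left(O,k \right)} = - 6 O$
$z{\left(C,a \right)} = 1 - \frac{6 a^{2}}{C}$ ($z{\left(C,a \right)} = \frac{a}{a} + \frac{- 6 a a}{C} = 1 + \frac{\left(-6\right) a^{2}}{C} = 1 - \frac{6 a^{2}}{C}$)
$-28476 + z{\left(X{\left(-4 \right)},-72 - 20 \right)} = -28476 + \frac{- \frac{1}{5 \left(-4\right)} - 6 \left(-72 - 20\right)^{2}}{\left(- \frac{1}{5}\right) \frac{1}{-4}} = -28476 + \frac{\left(- \frac{1}{5}\right) \left(- \frac{1}{4}\right) - 6 \left(-92\right)^{2}}{\left(- \frac{1}{5}\right) \left(- \frac{1}{4}\right)} = -28476 + \frac{1}{\frac{1}{20}} \left(\frac{1}{20} - 50784\right) = -28476 + 20 \left(\frac{1}{20} - 50784\right) = -28476 + 20 \left(- \frac{1015679}{20}\right) = -28476 - 1015679 = -1044155$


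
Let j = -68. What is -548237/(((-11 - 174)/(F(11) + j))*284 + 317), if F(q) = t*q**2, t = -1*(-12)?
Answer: -189690002/96547 ≈ -1964.7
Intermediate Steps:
t = 12
F(q) = 12*q**2
-548237/(((-11 - 174)/(F(11) + j))*284 + 317) = -548237/(((-11 - 174)/(12*11**2 - 68))*284 + 317) = -548237/(-185/(12*121 - 68)*284 + 317) = -548237/(-185/(1452 - 68)*284 + 317) = -548237/(-185/1384*284 + 317) = -548237/(-13135/346 + 317) = -548237/96547/346 = -548237*346/96547 = -189690002/96547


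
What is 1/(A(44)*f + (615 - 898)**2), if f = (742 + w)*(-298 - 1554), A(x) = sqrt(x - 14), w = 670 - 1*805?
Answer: -80089/37905926718959 - 1124164*sqrt(30)/37905926718959 ≈ -1.6455e-7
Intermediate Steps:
w = -135 (w = 670 - 805 = -135)
A(x) = sqrt(-14 + x)
f = -1124164 (f = (742 - 135)*(-298 - 1554) = 607*(-1852) = -1124164)
1/(A(44)*f + (615 - 898)**2) = 1/(sqrt(-14 + 44)*(-1124164) + (615 - 898)**2) = 1/(sqrt(30)*(-1124164) + (-283)**2) = 1/(-1124164*sqrt(30) + 80089) = 1/(80089 - 1124164*sqrt(30))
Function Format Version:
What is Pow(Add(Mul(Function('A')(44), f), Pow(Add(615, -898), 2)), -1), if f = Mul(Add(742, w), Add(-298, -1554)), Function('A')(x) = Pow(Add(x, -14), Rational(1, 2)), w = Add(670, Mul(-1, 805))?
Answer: Add(Rational(-80089, 37905926718959), Mul(Rational(-1124164, 37905926718959), Pow(30, Rational(1, 2)))) ≈ -1.6455e-7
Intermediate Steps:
w = -135 (w = Add(670, -805) = -135)
Function('A')(x) = Pow(Add(-14, x), Rational(1, 2))
f = -1124164 (f = Mul(Add(742, -135), Add(-298, -1554)) = Mul(607, -1852) = -1124164)
Pow(Add(Mul(Function('A')(44), f), Pow(Add(615, -898), 2)), -1) = Pow(Add(Mul(Pow(Add(-14, 44), Rational(1, 2)), -1124164), Pow(Add(615, -898), 2)), -1) = Pow(Add(Mul(Pow(30, Rational(1, 2)), -1124164), Pow(-283, 2)), -1) = Pow(Add(Mul(-1124164, Pow(30, Rational(1, 2))), 80089), -1) = Pow(Add(80089, Mul(-1124164, Pow(30, Rational(1, 2)))), -1)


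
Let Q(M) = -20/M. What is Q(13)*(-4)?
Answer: 80/13 ≈ 6.1538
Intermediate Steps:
Q(13)*(-4) = -20/13*(-4) = 80/13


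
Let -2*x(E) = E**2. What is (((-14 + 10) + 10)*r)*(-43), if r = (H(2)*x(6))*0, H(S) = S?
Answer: 0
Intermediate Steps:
x(E) = -E**2/2
r = 0 (r = (2*(-1/2*6**2))*0 = (2*(-1/2*36))*0 = (2*(-18))*0 = -36*0 = 0)
(((-14 + 10) + 10)*r)*(-43) = (((-14 + 10) + 10)*0)*(-43) = ((-4 + 10)*0)*(-43) = (6*0)*(-43) = 0*(-43) = 0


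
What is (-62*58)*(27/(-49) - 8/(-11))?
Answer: -341620/539 ≈ -633.80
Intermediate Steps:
(-62*58)*(27/(-49) - 8/(-11)) = -3596*(27*(-1/49) - 8*(-1/11)) = -3596*(-27/49 + 8/11) = -3596*95/539 = -341620/539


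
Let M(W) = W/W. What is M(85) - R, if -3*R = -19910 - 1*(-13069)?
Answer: -6838/3 ≈ -2279.3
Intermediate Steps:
M(W) = 1
R = 6841/3 (R = -(-19910 - 1*(-13069))/3 = -(-19910 + 13069)/3 = -⅓*(-6841) = 6841/3 ≈ 2280.3)
M(85) - R = 1 - 1*6841/3 = 1 - 6841/3 = -6838/3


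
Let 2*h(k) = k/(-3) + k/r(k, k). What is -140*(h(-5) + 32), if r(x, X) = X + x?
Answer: -13895/3 ≈ -4631.7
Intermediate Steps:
h(k) = ¼ - k/6 (h(k) = (k/(-3) + k/(k + k))/2 = (k*(-⅓) + k/((2*k)))/2 = (-k/3 + k*(1/(2*k)))/2 = (-k/3 + ½)/2 = (½ - k/3)/2 = ¼ - k/6)
-140*(h(-5) + 32) = -140*((¼ - ⅙*(-5)) + 32) = -140*((¼ + ⅚) + 32) = -140*(13/12 + 32) = -140*397/12 = -13895/3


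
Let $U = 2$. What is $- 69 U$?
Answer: $-138$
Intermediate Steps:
$- 69 U = \left(-69\right) 2 = -138$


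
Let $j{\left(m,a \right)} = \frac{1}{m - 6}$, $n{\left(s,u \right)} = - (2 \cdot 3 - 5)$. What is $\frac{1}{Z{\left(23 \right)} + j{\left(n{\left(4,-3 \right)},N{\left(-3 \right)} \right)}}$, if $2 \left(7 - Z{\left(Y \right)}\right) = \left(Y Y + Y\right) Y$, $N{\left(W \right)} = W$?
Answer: $- \frac{7}{44388} \approx -0.0001577$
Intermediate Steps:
$n{\left(s,u \right)} = -1$ ($n{\left(s,u \right)} = - (6 - 5) = \left(-1\right) 1 = -1$)
$Z{\left(Y \right)} = 7 - \frac{Y \left(Y + Y^{2}\right)}{2}$ ($Z{\left(Y \right)} = 7 - \frac{\left(Y Y + Y\right) Y}{2} = 7 - \frac{\left(Y^{2} + Y\right) Y}{2} = 7 - \frac{\left(Y + Y^{2}\right) Y}{2} = 7 - \frac{Y \left(Y + Y^{2}\right)}{2}$)
$j{\left(m,a \right)} = \frac{1}{-6 + m}$
$\frac{1}{Z{\left(23 \right)} + j{\left(n{\left(4,-3 \right)},N{\left(-3 \right)} \right)}} = \frac{1}{\left(7 - \frac{23^{2}}{2} - \frac{23^{3}}{2}\right) + \frac{1}{-6 - 1}} = \frac{1}{\left(7 - \frac{529}{2} - \frac{12167}{2}\right) + \frac{1}{-7}} = \frac{1}{\left(7 - \frac{529}{2} - \frac{12167}{2}\right) - \frac{1}{7}} = \frac{1}{-6341 - \frac{1}{7}} = \frac{1}{- \frac{44388}{7}} = - \frac{7}{44388}$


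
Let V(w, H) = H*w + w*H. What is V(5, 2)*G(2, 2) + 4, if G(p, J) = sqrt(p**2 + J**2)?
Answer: 4 + 40*sqrt(2) ≈ 60.569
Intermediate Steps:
V(w, H) = 2*H*w (V(w, H) = H*w + H*w = 2*H*w)
G(p, J) = sqrt(J**2 + p**2)
V(5, 2)*G(2, 2) + 4 = (2*2*5)*sqrt(2**2 + 2**2) + 4 = 20*sqrt(4 + 4) + 4 = 20*sqrt(8) + 4 = 20*(2*sqrt(2)) + 4 = 40*sqrt(2) + 4 = 4 + 40*sqrt(2)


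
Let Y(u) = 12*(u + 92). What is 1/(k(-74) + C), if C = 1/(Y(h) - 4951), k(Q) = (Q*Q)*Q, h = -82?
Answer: -4831/1957637145 ≈ -2.4678e-6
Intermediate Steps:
Y(u) = 1104 + 12*u (Y(u) = 12*(92 + u) = 1104 + 12*u)
k(Q) = Q**3 (k(Q) = Q**2*Q = Q**3)
C = -1/4831 (C = 1/((1104 + 12*(-82)) - 4951) = 1/((1104 - 984) - 4951) = 1/(120 - 4951) = 1/(-4831) = -1/4831 ≈ -0.00020700)
1/(k(-74) + C) = 1/((-74)**3 - 1/4831) = 1/(-405224 - 1/4831) = 1/(-1957637145/4831) = -4831/1957637145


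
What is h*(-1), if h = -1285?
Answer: 1285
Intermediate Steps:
h*(-1) = -1285*(-1) = 1285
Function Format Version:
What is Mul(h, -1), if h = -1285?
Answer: 1285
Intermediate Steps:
Mul(h, -1) = Mul(-1285, -1) = 1285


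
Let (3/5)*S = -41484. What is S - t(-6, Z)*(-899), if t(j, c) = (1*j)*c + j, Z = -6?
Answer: -42170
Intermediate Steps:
S = -69140 (S = (5/3)*(-41484) = -69140)
t(j, c) = j + c*j (t(j, c) = j*c + j = c*j + j = j + c*j)
S - t(-6, Z)*(-899) = -69140 - (-6*(1 - 6))*(-899) = -69140 - (-6*(-5))*(-899) = -69140 - 30*(-899) = -69140 - 1*(-26970) = -69140 + 26970 = -42170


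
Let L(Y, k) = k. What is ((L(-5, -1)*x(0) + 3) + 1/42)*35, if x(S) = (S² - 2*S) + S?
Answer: 635/6 ≈ 105.83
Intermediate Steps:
x(S) = S² - S
((L(-5, -1)*x(0) + 3) + 1/42)*35 = ((-0*(-1 + 0) + 3) + 1/42)*35 = ((-0*(-1) + 3) + 1/42)*35 = ((-1*0 + 3) + 1/42)*35 = ((0 + 3) + 1/42)*35 = (3 + 1/42)*35 = (127/42)*35 = 635/6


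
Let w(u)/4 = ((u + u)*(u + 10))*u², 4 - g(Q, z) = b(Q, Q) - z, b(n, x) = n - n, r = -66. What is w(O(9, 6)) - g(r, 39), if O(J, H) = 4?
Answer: 7125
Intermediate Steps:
b(n, x) = 0
g(Q, z) = 4 + z (g(Q, z) = 4 - (0 - z) = 4 - (-1)*z = 4 + z)
w(u) = 8*u³*(10 + u) (w(u) = 4*(((u + u)*(u + 10))*u²) = 4*(((2*u)*(10 + u))*u²) = 4*((2*u*(10 + u))*u²) = 4*(2*u³*(10 + u)) = 8*u³*(10 + u))
w(O(9, 6)) - g(r, 39) = 8*4³*(10 + 4) - (4 + 39) = 8*64*14 - 1*43 = 7168 - 43 = 7125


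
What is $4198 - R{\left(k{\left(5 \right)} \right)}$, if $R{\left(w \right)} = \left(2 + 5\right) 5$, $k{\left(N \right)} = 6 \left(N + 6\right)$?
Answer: $4163$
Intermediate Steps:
$k{\left(N \right)} = 36 + 6 N$ ($k{\left(N \right)} = 6 \left(6 + N\right) = 36 + 6 N$)
$R{\left(w \right)} = 35$ ($R{\left(w \right)} = 7 \cdot 5 = 35$)
$4198 - R{\left(k{\left(5 \right)} \right)} = 4198 - 35 = 4163$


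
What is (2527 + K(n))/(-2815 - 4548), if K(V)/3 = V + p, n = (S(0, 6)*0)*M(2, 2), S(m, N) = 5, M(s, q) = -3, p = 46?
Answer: -2665/7363 ≈ -0.36194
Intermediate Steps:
n = 0 (n = (5*0)*(-3) = 0*(-3) = 0)
K(V) = 138 + 3*V (K(V) = 3*(V + 46) = 3*(46 + V) = 138 + 3*V)
(2527 + K(n))/(-2815 - 4548) = (2527 + (138 + 3*0))/(-2815 - 4548) = (2527 + (138 + 0))/(-7363) = (2527 + 138)*(-1/7363) = 2665*(-1/7363) = -2665/7363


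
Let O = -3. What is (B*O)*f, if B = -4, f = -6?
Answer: -72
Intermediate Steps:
(B*O)*f = -4*(-3)*(-6) = 12*(-6) = -72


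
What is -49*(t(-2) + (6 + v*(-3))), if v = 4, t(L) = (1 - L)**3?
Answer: -1029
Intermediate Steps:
-49*(t(-2) + (6 + v*(-3))) = -49*(-(-1 - 2)**3 + (6 + 4*(-3))) = -49*(-1*(-3)**3 + (6 - 12)) = -49*(-1*(-27) - 6) = -49*(27 - 6) = -49*21 = -1029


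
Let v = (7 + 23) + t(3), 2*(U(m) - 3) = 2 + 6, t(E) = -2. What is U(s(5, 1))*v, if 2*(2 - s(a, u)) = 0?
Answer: 196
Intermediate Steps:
s(a, u) = 2 (s(a, u) = 2 - ½*0 = 2 + 0 = 2)
U(m) = 7 (U(m) = 3 + (2 + 6)/2 = 3 + (½)*8 = 3 + 4 = 7)
v = 28 (v = (7 + 23) - 2 = 30 - 2 = 28)
U(s(5, 1))*v = 7*28 = 196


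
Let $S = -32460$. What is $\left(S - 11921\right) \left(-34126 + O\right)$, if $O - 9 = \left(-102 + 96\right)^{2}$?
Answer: $1512548861$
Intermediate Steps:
$O = 45$ ($O = 9 + \left(-102 + 96\right)^{2} = 9 + \left(-6\right)^{2} = 9 + 36 = 45$)
$\left(S - 11921\right) \left(-34126 + O\right) = \left(-32460 - 11921\right) \left(-34126 + 45\right) = \left(-44381\right) \left(-34081\right) = 1512548861$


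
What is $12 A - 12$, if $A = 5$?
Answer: $48$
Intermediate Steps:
$12 A - 12 = 12 \cdot 5 - 12 = 60 - 12 = 48$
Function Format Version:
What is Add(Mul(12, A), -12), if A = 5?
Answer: 48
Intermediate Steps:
Add(Mul(12, A), -12) = Add(Mul(12, 5), -12) = Add(60, -12) = 48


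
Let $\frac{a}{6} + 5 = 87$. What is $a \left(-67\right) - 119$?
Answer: $-33083$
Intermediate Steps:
$a = 492$ ($a = -30 + 6 \cdot 87 = -30 + 522 = 492$)
$a \left(-67\right) - 119 = 492 \left(-67\right) - 119 = -32964 - 119 = -33083$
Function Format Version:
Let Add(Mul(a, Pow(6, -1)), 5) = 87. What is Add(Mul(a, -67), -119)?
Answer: -33083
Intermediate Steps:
a = 492 (a = Add(-30, Mul(6, 87)) = Add(-30, 522) = 492)
Add(Mul(a, -67), -119) = Add(Mul(492, -67), -119) = Add(-32964, -119) = -33083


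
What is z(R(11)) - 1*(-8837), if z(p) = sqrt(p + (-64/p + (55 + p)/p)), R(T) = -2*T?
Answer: 8837 + I*sqrt(9966)/22 ≈ 8837.0 + 4.5377*I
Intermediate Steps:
z(p) = sqrt(p - 64/p + (55 + p)/p) (z(p) = sqrt(p + (-64/p + (55 + p)/p)) = sqrt(p - 64/p + (55 + p)/p))
z(R(11)) - 1*(-8837) = sqrt(1 - 2*11 - 9/((-2*11))) - 1*(-8837) = sqrt(1 - 22 - 9/(-22)) + 8837 = sqrt(1 - 22 - 9*(-1/22)) + 8837 = sqrt(1 - 22 + 9/22) + 8837 = sqrt(-453/22) + 8837 = I*sqrt(9966)/22 + 8837 = 8837 + I*sqrt(9966)/22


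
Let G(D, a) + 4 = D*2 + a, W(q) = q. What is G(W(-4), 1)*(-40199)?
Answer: 442189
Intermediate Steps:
G(D, a) = -4 + a + 2*D (G(D, a) = -4 + (D*2 + a) = -4 + (2*D + a) = -4 + (a + 2*D) = -4 + a + 2*D)
G(W(-4), 1)*(-40199) = (-4 + 1 + 2*(-4))*(-40199) = (-4 + 1 - 8)*(-40199) = -11*(-40199) = 442189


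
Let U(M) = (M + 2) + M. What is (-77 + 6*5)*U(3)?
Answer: -376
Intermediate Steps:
U(M) = 2 + 2*M (U(M) = (2 + M) + M = 2 + 2*M)
(-77 + 6*5)*U(3) = (-77 + 6*5)*(2 + 2*3) = (-77 + 30)*(2 + 6) = -47*8 = -376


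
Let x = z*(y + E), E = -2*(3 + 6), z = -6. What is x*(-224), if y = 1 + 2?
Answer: -20160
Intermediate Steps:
E = -18 (E = -2*9 = -18)
y = 3
x = 90 (x = -6*(3 - 18) = -6*(-15) = 90)
x*(-224) = 90*(-224) = -20160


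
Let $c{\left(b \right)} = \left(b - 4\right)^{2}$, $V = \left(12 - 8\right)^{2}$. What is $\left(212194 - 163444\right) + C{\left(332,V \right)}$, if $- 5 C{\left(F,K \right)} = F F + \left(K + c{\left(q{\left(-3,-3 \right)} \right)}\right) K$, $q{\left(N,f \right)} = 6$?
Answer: $\frac{133206}{5} \approx 26641.0$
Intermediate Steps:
$V = 16$ ($V = 4^{2} = 16$)
$c{\left(b \right)} = \left(-4 + b\right)^{2}$
$C{\left(F,K \right)} = - \frac{F^{2}}{5} - \frac{K \left(4 + K\right)}{5}$ ($C{\left(F,K \right)} = - \frac{F F + \left(K + \left(-4 + 6\right)^{2}\right) K}{5} = - \frac{F^{2} + \left(K + 2^{2}\right) K}{5} = - \frac{F^{2} + \left(K + 4\right) K}{5} = - \frac{F^{2} + \left(4 + K\right) K}{5} = - \frac{F^{2} + K \left(4 + K\right)}{5} = - \frac{F^{2}}{5} - \frac{K \left(4 + K\right)}{5}$)
$\left(212194 - 163444\right) + C{\left(332,V \right)} = \left(212194 - 163444\right) - \left(\frac{64}{5} + \frac{256}{5} + \frac{110224}{5}\right) = 48750 - \frac{110544}{5} = \frac{133206}{5}$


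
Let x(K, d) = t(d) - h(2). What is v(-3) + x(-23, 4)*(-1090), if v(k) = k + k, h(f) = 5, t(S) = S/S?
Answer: 4354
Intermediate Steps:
t(S) = 1
x(K, d) = -4 (x(K, d) = 1 - 1*5 = 1 - 5 = -4)
v(k) = 2*k
v(-3) + x(-23, 4)*(-1090) = 2*(-3) - 4*(-1090) = -6 + 4360 = 4354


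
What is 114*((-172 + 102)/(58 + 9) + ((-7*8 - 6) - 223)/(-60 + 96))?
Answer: -136895/134 ≈ -1021.6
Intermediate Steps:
114*((-172 + 102)/(58 + 9) + ((-7*8 - 6) - 223)/(-60 + 96)) = 114*(-70/67 + ((-56 - 6) - 223)/36) = 114*(-70*1/67 + (-62 - 223)*(1/36)) = 114*(-70/67 - 285*1/36) = 114*(-70/67 - 95/12) = 114*(-7205/804) = -136895/134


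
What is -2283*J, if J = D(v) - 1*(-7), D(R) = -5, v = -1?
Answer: -4566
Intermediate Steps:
J = 2 (J = -5 - 1*(-7) = -5 + 7 = 2)
-2283*J = -2283*2 = -4566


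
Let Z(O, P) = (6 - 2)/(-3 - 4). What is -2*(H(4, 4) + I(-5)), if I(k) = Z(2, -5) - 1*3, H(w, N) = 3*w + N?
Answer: -174/7 ≈ -24.857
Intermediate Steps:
Z(O, P) = -4/7 (Z(O, P) = 4/(-7) = 4*(-⅐) = -4/7)
H(w, N) = N + 3*w
I(k) = -25/7 (I(k) = -4/7 - 1*3 = -4/7 - 3 = -25/7)
-2*(H(4, 4) + I(-5)) = -2*((4 + 3*4) - 25/7) = -2*((4 + 12) - 25/7) = -2*(16 - 25/7) = -2*87/7 = -1*174/7 = -174/7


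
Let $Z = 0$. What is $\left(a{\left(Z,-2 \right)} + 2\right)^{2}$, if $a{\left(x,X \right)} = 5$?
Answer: $49$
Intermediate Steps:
$\left(a{\left(Z,-2 \right)} + 2\right)^{2} = \left(5 + 2\right)^{2} = 7^{2} = 49$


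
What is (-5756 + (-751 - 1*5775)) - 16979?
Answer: -29261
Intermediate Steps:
(-5756 + (-751 - 1*5775)) - 16979 = (-5756 + (-751 - 5775)) - 16979 = (-5756 - 6526) - 16979 = -12282 - 16979 = -29261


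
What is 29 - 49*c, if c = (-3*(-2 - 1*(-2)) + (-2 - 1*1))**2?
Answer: -412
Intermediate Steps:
c = 9 (c = (-3*(-2 + 2) + (-2 - 1))**2 = (-3*0 - 3)**2 = (0 - 3)**2 = (-3)**2 = 9)
29 - 49*c = 29 - 49*9 = 29 - 441 = -412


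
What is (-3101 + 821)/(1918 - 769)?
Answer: -760/383 ≈ -1.9843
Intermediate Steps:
(-3101 + 821)/(1918 - 769) = -2280/1149 = -2280*1/1149 = -760/383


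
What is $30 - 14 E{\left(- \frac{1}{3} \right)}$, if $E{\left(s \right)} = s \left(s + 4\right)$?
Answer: $\frac{424}{9} \approx 47.111$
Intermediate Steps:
$E{\left(s \right)} = s \left(4 + s\right)$
$30 - 14 E{\left(- \frac{1}{3} \right)} = 30 - 14 - \frac{1}{3} \left(4 - \frac{1}{3}\right) = 30 - 14 \left(-1\right) \frac{1}{3} \left(4 - \frac{1}{3}\right) = 30 - 14 \left(- \frac{4 - \frac{1}{3}}{3}\right) = 30 - 14 \left(\left(- \frac{1}{3}\right) \frac{11}{3}\right) = 30 - - \frac{154}{9} = 30 + \frac{154}{9} = \frac{424}{9}$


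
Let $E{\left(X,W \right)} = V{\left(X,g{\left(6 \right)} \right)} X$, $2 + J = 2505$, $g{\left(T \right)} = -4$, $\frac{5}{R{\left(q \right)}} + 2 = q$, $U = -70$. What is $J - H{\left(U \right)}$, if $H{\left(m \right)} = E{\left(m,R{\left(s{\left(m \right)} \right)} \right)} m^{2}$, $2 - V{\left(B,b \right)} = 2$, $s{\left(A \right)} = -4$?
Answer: $2503$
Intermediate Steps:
$R{\left(q \right)} = \frac{5}{-2 + q}$
$V{\left(B,b \right)} = 0$ ($V{\left(B,b \right)} = 2 - 2 = 0$)
$J = 2503$ ($J = -2 + 2505 = 2503$)
$E{\left(X,W \right)} = 0$ ($E{\left(X,W \right)} = 0 X = 0$)
$H{\left(m \right)} = 0$ ($H{\left(m \right)} = 0 m^{2} = 0$)
$J - H{\left(U \right)} = 2503 - 0 = 2503 + 0 = 2503$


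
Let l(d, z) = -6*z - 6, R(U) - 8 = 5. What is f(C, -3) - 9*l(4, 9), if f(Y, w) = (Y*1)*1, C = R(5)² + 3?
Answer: 712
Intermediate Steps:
R(U) = 13 (R(U) = 8 + 5 = 13)
l(d, z) = -6 - 6*z
C = 172 (C = 13² + 3 = 169 + 3 = 172)
f(Y, w) = Y (f(Y, w) = Y*1 = Y)
f(C, -3) - 9*l(4, 9) = 172 - 9*(-6 - 6*9) = 172 - 9*(-6 - 54) = 172 - 9*(-60) = 172 + 540 = 712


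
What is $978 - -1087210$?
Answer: $1088188$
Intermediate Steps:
$978 - -1087210 = 978 + 1087210 = 1088188$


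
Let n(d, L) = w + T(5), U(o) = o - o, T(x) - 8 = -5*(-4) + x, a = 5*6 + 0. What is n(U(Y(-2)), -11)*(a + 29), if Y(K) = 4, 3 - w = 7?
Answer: 1711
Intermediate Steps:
w = -4 (w = 3 - 1*7 = 3 - 7 = -4)
a = 30 (a = 30 + 0 = 30)
T(x) = 28 + x (T(x) = 8 + (-5*(-4) + x) = 8 + (20 + x) = 28 + x)
U(o) = 0
n(d, L) = 29 (n(d, L) = -4 + (28 + 5) = -4 + 33 = 29)
n(U(Y(-2)), -11)*(a + 29) = 29*(30 + 29) = 29*59 = 1711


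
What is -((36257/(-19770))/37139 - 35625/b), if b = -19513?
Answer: -1376659070311/754062456810 ≈ -1.8257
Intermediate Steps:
-((36257/(-19770))/37139 - 35625/b) = -((36257/(-19770))/37139 - 35625/(-19513)) = -((36257*(-1/19770))*(1/37139) - 35625*(-1/19513)) = -(-36257/19770*1/37139 + 1875/1027) = -(-36257/734238030 + 1875/1027) = -1*1376659070311/754062456810 = -1376659070311/754062456810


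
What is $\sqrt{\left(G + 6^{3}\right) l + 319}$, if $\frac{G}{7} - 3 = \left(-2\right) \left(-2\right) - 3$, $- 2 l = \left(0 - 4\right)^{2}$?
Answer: $i \sqrt{1633} \approx 40.41 i$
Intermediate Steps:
$l = -8$ ($l = - \frac{\left(0 - 4\right)^{2}}{2} = - \frac{\left(-4\right)^{2}}{2} = \left(- \frac{1}{2}\right) 16 = -8$)
$G = 28$ ($G = 21 + 7 \left(\left(-2\right) \left(-2\right) - 3\right) = 21 + 7 \left(4 - 3\right) = 21 + 7 \cdot 1 = 21 + 7 = 28$)
$\sqrt{\left(G + 6^{3}\right) l + 319} = \sqrt{\left(28 + 6^{3}\right) \left(-8\right) + 319} = \sqrt{\left(28 + 216\right) \left(-8\right) + 319} = \sqrt{244 \left(-8\right) + 319} = \sqrt{-1952 + 319} = \sqrt{-1633} = i \sqrt{1633}$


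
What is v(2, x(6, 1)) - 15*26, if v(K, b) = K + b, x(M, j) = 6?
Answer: -382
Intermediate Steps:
v(2, x(6, 1)) - 15*26 = (2 + 6) - 15*26 = 8 - 390 = -382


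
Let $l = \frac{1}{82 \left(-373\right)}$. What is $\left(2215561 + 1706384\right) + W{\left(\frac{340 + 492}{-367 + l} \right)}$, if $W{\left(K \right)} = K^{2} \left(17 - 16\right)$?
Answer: $\frac{494173715812004742409}{126002039353969} \approx 3.922 \cdot 10^{6}$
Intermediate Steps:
$l = - \frac{1}{30586}$ ($l = \frac{1}{82} \left(- \frac{1}{373}\right) = - \frac{1}{30586} \approx -3.2695 \cdot 10^{-5}$)
$W{\left(K \right)} = K^{2}$ ($W{\left(K \right)} = K^{2} \cdot 1 = K^{2}$)
$\left(2215561 + 1706384\right) + W{\left(\frac{340 + 492}{-367 + l} \right)} = \left(2215561 + 1706384\right) + \left(\frac{340 + 492}{-367 - \frac{1}{30586}}\right)^{2} = 3921945 + \left(\frac{832}{- \frac{11225063}{30586}}\right)^{2} = 3921945 + \left(832 \left(- \frac{30586}{11225063}\right)\right)^{2} = 3921945 + \left(- \frac{25447552}{11225063}\right)^{2} = 3921945 + \frac{647577902792704}{126002039353969} = \frac{494173715812004742409}{126002039353969}$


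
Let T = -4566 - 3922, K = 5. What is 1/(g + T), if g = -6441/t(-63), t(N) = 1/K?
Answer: -1/40693 ≈ -2.4574e-5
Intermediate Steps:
t(N) = 1/5
g = -32205 (g = -6441/1/5 = -6441*5 = -32205)
T = -8488
1/(g + T) = 1/(-32205 - 8488) = 1/(-40693) = -1/40693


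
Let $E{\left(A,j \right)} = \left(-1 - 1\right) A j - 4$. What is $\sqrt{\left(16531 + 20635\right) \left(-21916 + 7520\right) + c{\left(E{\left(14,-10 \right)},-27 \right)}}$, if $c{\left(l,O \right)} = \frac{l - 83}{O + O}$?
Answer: $\frac{i \sqrt{173353523622}}{18} \approx 23131.0 i$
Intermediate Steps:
$E{\left(A,j \right)} = -4 - 2 A j$ ($E{\left(A,j \right)} = \left(-1 - 1\right) A j - 4 = - 2 A j - 4 = -4 - 2 A j$)
$c{\left(l,O \right)} = \frac{-83 + l}{2 O}$
$\sqrt{\left(16531 + 20635\right) \left(-21916 + 7520\right) + c{\left(E{\left(14,-10 \right)},-27 \right)}} = \sqrt{\left(16531 + 20635\right) \left(-21916 + 7520\right) + \frac{-83 - \left(4 + 28 \left(-10\right)\right)}{2 \left(-27\right)}} = \sqrt{37166 \left(-14396\right) + \frac{1}{2} \left(- \frac{1}{27}\right) \left(-83 + \left(-4 + 280\right)\right)} = \sqrt{-535041736 + \frac{1}{2} \left(- \frac{1}{27}\right) \left(-83 + 276\right)} = \sqrt{-535041736 + \frac{1}{2} \left(- \frac{1}{27}\right) 193} = \sqrt{-535041736 - \frac{193}{54}} = \sqrt{- \frac{28892253937}{54}} = \frac{i \sqrt{173353523622}}{18}$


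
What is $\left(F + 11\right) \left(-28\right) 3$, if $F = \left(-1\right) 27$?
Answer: $1344$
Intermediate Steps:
$F = -27$
$\left(F + 11\right) \left(-28\right) 3 = \left(-27 + 11\right) \left(-28\right) 3 = \left(-16\right) \left(-28\right) 3 = 448 \cdot 3 = 1344$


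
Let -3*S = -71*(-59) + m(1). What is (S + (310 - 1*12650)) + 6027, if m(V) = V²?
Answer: -23129/3 ≈ -7709.7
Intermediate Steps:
S = -4190/3 (S = -(-71*(-59) + 1²)/3 = -(4189 + 1)/3 = -⅓*4190 = -4190/3 ≈ -1396.7)
(S + (310 - 1*12650)) + 6027 = (-4190/3 + (310 - 1*12650)) + 6027 = (-4190/3 + (310 - 12650)) + 6027 = (-4190/3 - 12340) + 6027 = -41210/3 + 6027 = -23129/3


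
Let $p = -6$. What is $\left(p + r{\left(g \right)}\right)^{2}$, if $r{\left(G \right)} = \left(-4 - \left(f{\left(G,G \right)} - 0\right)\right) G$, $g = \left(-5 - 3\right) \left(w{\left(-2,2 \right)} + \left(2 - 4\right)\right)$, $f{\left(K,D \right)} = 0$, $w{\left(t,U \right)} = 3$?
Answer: $676$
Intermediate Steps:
$g = -8$ ($g = \left(-5 - 3\right) \left(3 + \left(2 - 4\right)\right) = - 8 \left(3 - 2\right) = \left(-8\right) 1 = -8$)
$r{\left(G \right)} = - 4 G$ ($r{\left(G \right)} = \left(-4 - \left(0 - 0\right)\right) G = \left(-4 - \left(0 + 0\right)\right) G = \left(-4 - 0\right) G = \left(-4 + 0\right) G = - 4 G$)
$\left(p + r{\left(g \right)}\right)^{2} = \left(-6 - -32\right)^{2} = \left(-6 + 32\right)^{2} = 26^{2} = 676$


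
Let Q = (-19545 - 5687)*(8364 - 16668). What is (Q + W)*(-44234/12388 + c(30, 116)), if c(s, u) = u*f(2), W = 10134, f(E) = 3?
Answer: 223512233513745/3097 ≈ 7.2171e+10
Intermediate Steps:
Q = 209526528 (Q = -25232*(-8304) = 209526528)
c(s, u) = 3*u (c(s, u) = u*3 = 3*u)
(Q + W)*(-44234/12388 + c(30, 116)) = (209526528 + 10134)*(-44234/12388 + 3*116) = 209536662*(-44234*1/12388 + 348) = 209536662*(-22117/6194 + 348) = 209536662*(2133395/6194) = 223512233513745/3097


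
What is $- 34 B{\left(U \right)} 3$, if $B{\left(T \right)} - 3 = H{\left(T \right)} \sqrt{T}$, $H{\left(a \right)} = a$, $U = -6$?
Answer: $-306 + 612 i \sqrt{6} \approx -306.0 + 1499.1 i$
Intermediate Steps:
$B{\left(T \right)} = 3 + T^{\frac{3}{2}}$ ($B{\left(T \right)} = 3 + T \sqrt{T} = 3 + T^{\frac{3}{2}}$)
$- 34 B{\left(U \right)} 3 = - 34 \left(3 + \left(-6\right)^{\frac{3}{2}}\right) 3 = - 34 \left(3 - 6 i \sqrt{6}\right) 3 = \left(-102 + 204 i \sqrt{6}\right) 3 = -306 + 612 i \sqrt{6}$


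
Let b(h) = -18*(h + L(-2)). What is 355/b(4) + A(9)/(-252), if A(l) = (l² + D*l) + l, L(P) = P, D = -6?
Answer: -2521/252 ≈ -10.004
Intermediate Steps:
A(l) = l² - 5*l (A(l) = (l² - 6*l) + l = l² - 5*l)
b(h) = 36 - 18*h (b(h) = -18*(h - 2) = -18*(-2 + h) = 36 - 18*h)
355/b(4) + A(9)/(-252) = 355/(36 - 18*4) + (9*(-5 + 9))/(-252) = 355/(36 - 72) + (9*4)*(-1/252) = 355/(-36) + 36*(-1/252) = 355*(-1/36) - ⅐ = -355/36 - ⅐ = -2521/252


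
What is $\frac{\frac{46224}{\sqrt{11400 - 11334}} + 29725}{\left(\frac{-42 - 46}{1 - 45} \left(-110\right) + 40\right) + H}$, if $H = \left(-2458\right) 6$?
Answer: $- \frac{29725}{14928} - \frac{321 \sqrt{66}}{6842} \approx -2.3724$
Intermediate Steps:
$H = -14748$
$\frac{\frac{46224}{\sqrt{11400 - 11334}} + 29725}{\left(\frac{-42 - 46}{1 - 45} \left(-110\right) + 40\right) + H} = \frac{\frac{46224}{\sqrt{11400 - 11334}} + 29725}{\left(\frac{-42 - 46}{1 - 45} \left(-110\right) + 40\right) - 14748} = \frac{\frac{46224}{\sqrt{66}} + 29725}{\left(- \frac{88}{-44} \left(-110\right) + 40\right) - 14748} = \frac{46224 \frac{\sqrt{66}}{66} + 29725}{\left(\left(-88\right) \left(- \frac{1}{44}\right) \left(-110\right) + 40\right) - 14748} = \frac{\frac{7704 \sqrt{66}}{11} + 29725}{\left(2 \left(-110\right) + 40\right) - 14748} = \frac{29725 + \frac{7704 \sqrt{66}}{11}}{\left(-220 + 40\right) - 14748} = \frac{29725 + \frac{7704 \sqrt{66}}{11}}{-180 - 14748} = \frac{29725 + \frac{7704 \sqrt{66}}{11}}{-14928} = \left(29725 + \frac{7704 \sqrt{66}}{11}\right) \left(- \frac{1}{14928}\right) = - \frac{29725}{14928} - \frac{321 \sqrt{66}}{6842}$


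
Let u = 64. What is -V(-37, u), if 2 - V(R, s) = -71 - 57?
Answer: -130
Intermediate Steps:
V(R, s) = 130 (V(R, s) = 2 - (-71 - 57) = 2 - 1*(-128) = 2 + 128 = 130)
-V(-37, u) = -1*130 = -130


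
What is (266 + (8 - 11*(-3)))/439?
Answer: 307/439 ≈ 0.69932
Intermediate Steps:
(266 + (8 - 11*(-3)))/439 = (266 + (8 + 33))/439 = (266 + 41)/439 = (1/439)*307 = 307/439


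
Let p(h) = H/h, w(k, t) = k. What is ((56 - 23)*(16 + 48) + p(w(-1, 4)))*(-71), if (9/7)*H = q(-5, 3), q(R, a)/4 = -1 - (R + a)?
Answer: -1347580/9 ≈ -1.4973e+5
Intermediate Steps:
q(R, a) = -4 - 4*R - 4*a (q(R, a) = 4*(-1 - (R + a)) = 4*(-1 + (-R - a)) = 4*(-1 - R - a) = -4 - 4*R - 4*a)
H = 28/9 (H = 7*(-4 - 4*(-5) - 4*3)/9 = 7*(-4 + 20 - 12)/9 = (7/9)*4 = 28/9 ≈ 3.1111)
p(h) = 28/(9*h)
((56 - 23)*(16 + 48) + p(w(-1, 4)))*(-71) = ((56 - 23)*(16 + 48) + (28/9)/(-1))*(-71) = (33*64 + (28/9)*(-1))*(-71) = (2112 - 28/9)*(-71) = (18980/9)*(-71) = -1347580/9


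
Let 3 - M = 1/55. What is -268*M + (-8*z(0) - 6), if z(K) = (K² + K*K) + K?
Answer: -44282/55 ≈ -805.13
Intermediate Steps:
M = 164/55 (M = 3 - 1/55 = 164/55 ≈ 2.9818)
z(K) = K + 2*K² (z(K) = (K² + K²) + K = 2*K² + K = K + 2*K²)
-268*M + (-8*z(0) - 6) = -268*164/55 + (-0*(1 + 2*0) - 6) = -43952/55 + (-0*(1 + 0) - 6) = -43952/55 + (-0 - 6) = -43952/55 + (-8*0 - 6) = -43952/55 + (0 - 6) = -43952/55 - 6 = -44282/55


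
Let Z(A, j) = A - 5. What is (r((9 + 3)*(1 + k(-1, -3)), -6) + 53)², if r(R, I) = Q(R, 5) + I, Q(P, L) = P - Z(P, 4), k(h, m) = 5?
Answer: 2704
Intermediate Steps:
Z(A, j) = -5 + A
Q(P, L) = 5 (Q(P, L) = P - (-5 + P) = P + (5 - P) = 5)
r(R, I) = 5 + I
(r((9 + 3)*(1 + k(-1, -3)), -6) + 53)² = ((5 - 6) + 53)² = (-1 + 53)² = 52² = 2704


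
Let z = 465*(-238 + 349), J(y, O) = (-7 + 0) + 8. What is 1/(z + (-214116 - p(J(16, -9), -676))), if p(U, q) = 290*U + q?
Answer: -1/162115 ≈ -6.1685e-6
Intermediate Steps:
J(y, O) = 1 (J(y, O) = -7 + 8 = 1)
p(U, q) = q + 290*U
z = 51615 (z = 465*111 = 51615)
1/(z + (-214116 - p(J(16, -9), -676))) = 1/(51615 + (-214116 - (-676 + 290*1))) = 1/(51615 + (-214116 - (-676 + 290))) = 1/(51615 + (-214116 - 1*(-386))) = 1/(51615 + (-214116 + 386)) = 1/(51615 - 213730) = 1/(-162115) = -1/162115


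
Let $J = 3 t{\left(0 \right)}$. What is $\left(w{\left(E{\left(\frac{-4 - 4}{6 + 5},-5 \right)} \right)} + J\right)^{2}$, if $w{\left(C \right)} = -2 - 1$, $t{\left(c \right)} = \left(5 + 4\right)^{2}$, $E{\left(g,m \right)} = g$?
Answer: $57600$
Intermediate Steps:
$t{\left(c \right)} = 81$ ($t{\left(c \right)} = 9^{2} = 81$)
$J = 243$ ($J = 3 \cdot 81 = 243$)
$w{\left(C \right)} = -3$
$\left(w{\left(E{\left(\frac{-4 - 4}{6 + 5},-5 \right)} \right)} + J\right)^{2} = \left(-3 + 243\right)^{2} = 240^{2} = 57600$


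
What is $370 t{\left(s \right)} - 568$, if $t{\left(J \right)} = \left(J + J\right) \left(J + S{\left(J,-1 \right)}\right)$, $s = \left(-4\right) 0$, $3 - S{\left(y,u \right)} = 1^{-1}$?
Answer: $-568$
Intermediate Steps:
$S{\left(y,u \right)} = 2$ ($S{\left(y,u \right)} = 3 - 1^{-1} = 3 - 1 = 2$)
$s = 0$
$t{\left(J \right)} = 2 J \left(2 + J\right)$ ($t{\left(J \right)} = \left(J + J\right) \left(J + 2\right) = 2 J \left(2 + J\right)$)
$370 t{\left(s \right)} - 568 = 370 \cdot 2 \cdot 0 \left(2 + 0\right) - 568 = 370 \cdot 2 \cdot 0 \cdot 2 - 568 = 370 \cdot 0 - 568 = 0 - 568 = -568$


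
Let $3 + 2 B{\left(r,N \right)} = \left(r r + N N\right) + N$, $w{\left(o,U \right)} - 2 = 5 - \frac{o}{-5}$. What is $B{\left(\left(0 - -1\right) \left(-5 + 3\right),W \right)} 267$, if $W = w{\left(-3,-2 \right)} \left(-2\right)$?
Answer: $\frac{1014867}{50} \approx 20297.0$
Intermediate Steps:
$w{\left(o,U \right)} = 7 + \frac{o}{5}$ ($w{\left(o,U \right)} = 2 - \left(-5 + \frac{o}{-5}\right) = 2 - \left(-5 + o \left(- \frac{1}{5}\right)\right) = 2 - \left(-5 - \frac{o}{5}\right) = 2 + \left(5 + \frac{o}{5}\right) = 7 + \frac{o}{5}$)
$W = - \frac{64}{5}$ ($W = \left(7 + \frac{1}{5} \left(-3\right)\right) \left(-2\right) = \left(7 - \frac{3}{5}\right) \left(-2\right) = \frac{32}{5} \left(-2\right) = - \frac{64}{5} \approx -12.8$)
$B{\left(r,N \right)} = - \frac{3}{2} + \frac{N}{2} + \frac{N^{2}}{2} + \frac{r^{2}}{2}$ ($B{\left(r,N \right)} = - \frac{3}{2} + \frac{\left(r r + N N\right) + N}{2} = - \frac{3}{2} + \frac{\left(r^{2} + N^{2}\right) + N}{2} = - \frac{3}{2} + \frac{\left(N^{2} + r^{2}\right) + N}{2} = - \frac{3}{2} + \frac{N + N^{2} + r^{2}}{2} = - \frac{3}{2} + \left(\frac{N}{2} + \frac{N^{2}}{2} + \frac{r^{2}}{2}\right) = - \frac{3}{2} + \frac{N}{2} + \frac{N^{2}}{2} + \frac{r^{2}}{2}$)
$B{\left(\left(0 - -1\right) \left(-5 + 3\right),W \right)} 267 = \left(- \frac{3}{2} + \frac{1}{2} \left(- \frac{64}{5}\right) + \frac{\left(- \frac{64}{5}\right)^{2}}{2} + \frac{\left(\left(0 - -1\right) \left(-5 + 3\right)\right)^{2}}{2}\right) 267 = \left(- \frac{3}{2} - \frac{32}{5} + \frac{1}{2} \cdot \frac{4096}{25} + \frac{\left(\left(0 + 1\right) \left(-2\right)\right)^{2}}{2}\right) 267 = \left(- \frac{3}{2} - \frac{32}{5} + \frac{2048}{25} + \frac{\left(1 \left(-2\right)\right)^{2}}{2}\right) 267 = \left(- \frac{3}{2} - \frac{32}{5} + \frac{2048}{25} + \frac{\left(-2\right)^{2}}{2}\right) 267 = \left(- \frac{3}{2} - \frac{32}{5} + \frac{2048}{25} + \frac{1}{2} \cdot 4\right) 267 = \left(- \frac{3}{2} - \frac{32}{5} + \frac{2048}{25} + 2\right) 267 = \frac{3801}{50} \cdot 267 = \frac{1014867}{50}$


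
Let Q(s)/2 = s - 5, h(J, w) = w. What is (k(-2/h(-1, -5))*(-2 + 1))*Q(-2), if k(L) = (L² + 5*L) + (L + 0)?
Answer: 896/25 ≈ 35.840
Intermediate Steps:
k(L) = L² + 6*L (k(L) = (L² + 5*L) + L = L² + 6*L)
Q(s) = -10 + 2*s (Q(s) = 2*(s - 5) = 2*(-5 + s) = -10 + 2*s)
(k(-2/h(-1, -5))*(-2 + 1))*Q(-2) = (((-2/(-5))*(6 - 2/(-5)))*(-2 + 1))*(-10 + 2*(-2)) = (((-2*(-⅕))*(6 - 2*(-⅕)))*(-1))*(-10 - 4) = ((2*(6 + ⅖)/5)*(-1))*(-14) = (((⅖)*(32/5))*(-1))*(-14) = ((64/25)*(-1))*(-14) = -64/25*(-14) = 896/25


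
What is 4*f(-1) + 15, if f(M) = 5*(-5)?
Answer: -85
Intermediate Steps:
f(M) = -25
4*f(-1) + 15 = 4*(-25) + 15 = -100 + 15 = -85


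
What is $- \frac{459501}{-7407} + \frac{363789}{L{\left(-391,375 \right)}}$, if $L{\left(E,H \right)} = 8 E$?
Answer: $- \frac{419088665}{7723032} \approx -54.265$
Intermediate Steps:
$- \frac{459501}{-7407} + \frac{363789}{L{\left(-391,375 \right)}} = - \frac{459501}{-7407} + \frac{363789}{8 \left(-391\right)} = \left(-459501\right) \left(- \frac{1}{7407}\right) + \frac{363789}{-3128} = \frac{153167}{2469} + 363789 \left(- \frac{1}{3128}\right) = \frac{153167}{2469} - \frac{363789}{3128} = - \frac{419088665}{7723032}$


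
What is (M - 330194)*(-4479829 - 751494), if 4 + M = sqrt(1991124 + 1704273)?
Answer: 1727372391954 - 5231323*sqrt(3695397) ≈ 1.7173e+12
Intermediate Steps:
M = -4 + sqrt(3695397) (M = -4 + sqrt(1991124 + 1704273) = -4 + sqrt(3695397) ≈ 1918.3)
(M - 330194)*(-4479829 - 751494) = ((-4 + sqrt(3695397)) - 330194)*(-4479829 - 751494) = (-330198 + sqrt(3695397))*(-5231323) = 1727372391954 - 5231323*sqrt(3695397)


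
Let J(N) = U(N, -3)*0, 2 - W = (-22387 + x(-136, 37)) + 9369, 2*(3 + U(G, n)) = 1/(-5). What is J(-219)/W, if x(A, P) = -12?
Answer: 0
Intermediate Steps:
U(G, n) = -31/10 (U(G, n) = -3 + (½)/(-5) = -3 + (½)*(-⅕) = -3 - ⅒ = -31/10)
W = 13032 (W = 2 - ((-22387 - 12) + 9369) = 2 - (-22399 + 9369) = 2 - 1*(-13030) = 2 + 13030 = 13032)
J(N) = 0 (J(N) = -31/10*0 = 0)
J(-219)/W = 0/13032 = 0*(1/13032) = 0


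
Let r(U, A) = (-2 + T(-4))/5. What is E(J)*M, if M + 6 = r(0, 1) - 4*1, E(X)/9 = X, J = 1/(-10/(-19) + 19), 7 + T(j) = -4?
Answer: -1539/265 ≈ -5.8075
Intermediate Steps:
T(j) = -11 (T(j) = -7 - 4 = -11)
J = 19/371 (J = 1/(-10*(-1/19) + 19) = 1/(10/19 + 19) = 1/(371/19) = 19/371 ≈ 0.051213)
E(X) = 9*X
r(U, A) = -13/5 (r(U, A) = (-2 - 11)/5 = -13*⅕ = -13/5)
M = -63/5 (M = -6 + (-13/5 - 4*1) = -6 + (-13/5 - 4) = -6 - 33/5 = -63/5 ≈ -12.600)
E(J)*M = (9*(19/371))*(-63/5) = (171/371)*(-63/5) = -1539/265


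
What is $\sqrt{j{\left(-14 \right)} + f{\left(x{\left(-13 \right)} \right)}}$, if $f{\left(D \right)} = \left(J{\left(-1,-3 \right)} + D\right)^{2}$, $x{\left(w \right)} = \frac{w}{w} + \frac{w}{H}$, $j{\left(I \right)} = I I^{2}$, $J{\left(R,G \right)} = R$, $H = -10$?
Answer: $\frac{i \sqrt{274231}}{10} \approx 52.367 i$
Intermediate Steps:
$j{\left(I \right)} = I^{3}$
$x{\left(w \right)} = 1 - \frac{w}{10}$ ($x{\left(w \right)} = \frac{w}{w} + \frac{w}{-10} = 1 + w \left(- \frac{1}{10}\right) = 1 - \frac{w}{10}$)
$f{\left(D \right)} = \left(-1 + D\right)^{2}$
$\sqrt{j{\left(-14 \right)} + f{\left(x{\left(-13 \right)} \right)}} = \sqrt{\left(-14\right)^{3} + \left(-1 + \left(1 - - \frac{13}{10}\right)\right)^{2}} = \sqrt{-2744 + \left(-1 + \left(1 + \frac{13}{10}\right)\right)^{2}} = \sqrt{-2744 + \left(-1 + \frac{23}{10}\right)^{2}} = \sqrt{-2744 + \left(\frac{13}{10}\right)^{2}} = \sqrt{-2744 + \frac{169}{100}} = \sqrt{- \frac{274231}{100}} = \frac{i \sqrt{274231}}{10}$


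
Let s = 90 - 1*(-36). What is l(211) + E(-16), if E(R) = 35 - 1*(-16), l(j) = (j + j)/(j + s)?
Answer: 17609/337 ≈ 52.252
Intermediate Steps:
s = 126 (s = 90 + 36 = 126)
l(j) = 2*j/(126 + j) (l(j) = (j + j)/(j + 126) = (2*j)/(126 + j) = 2*j/(126 + j))
E(R) = 51 (E(R) = 35 + 16 = 51)
l(211) + E(-16) = 2*211/(126 + 211) + 51 = 2*211/337 + 51 = 2*211*(1/337) + 51 = 422/337 + 51 = 17609/337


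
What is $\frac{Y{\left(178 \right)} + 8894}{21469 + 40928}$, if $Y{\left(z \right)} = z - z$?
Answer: $\frac{8894}{62397} \approx 0.14254$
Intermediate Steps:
$Y{\left(z \right)} = 0$
$\frac{Y{\left(178 \right)} + 8894}{21469 + 40928} = \frac{0 + 8894}{21469 + 40928} = \frac{8894}{62397}$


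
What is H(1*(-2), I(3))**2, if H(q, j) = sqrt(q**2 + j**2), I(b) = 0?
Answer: 4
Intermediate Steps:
H(q, j) = sqrt(j**2 + q**2)
H(1*(-2), I(3))**2 = (sqrt(0**2 + (1*(-2))**2))**2 = (sqrt(0 + (-2)**2))**2 = (sqrt(0 + 4))**2 = (sqrt(4))**2 = 2**2 = 4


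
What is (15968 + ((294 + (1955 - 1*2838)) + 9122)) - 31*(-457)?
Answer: 38668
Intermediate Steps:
(15968 + ((294 + (1955 - 1*2838)) + 9122)) - 31*(-457) = (15968 + ((294 + (1955 - 2838)) + 9122)) + 14167 = (15968 + ((294 - 883) + 9122)) + 14167 = (15968 + (-589 + 9122)) + 14167 = (15968 + 8533) + 14167 = 24501 + 14167 = 38668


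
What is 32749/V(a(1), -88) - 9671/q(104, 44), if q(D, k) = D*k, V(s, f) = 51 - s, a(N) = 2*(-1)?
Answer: 149346861/242528 ≈ 615.79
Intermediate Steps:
a(N) = -2
32749/V(a(1), -88) - 9671/q(104, 44) = 32749/(51 - 1*(-2)) - 9671/(104*44) = 32749/(51 + 2) - 9671/4576 = 32749/53 - 9671*1/4576 = 32749*(1/53) - 9671/4576 = 32749/53 - 9671/4576 = 149346861/242528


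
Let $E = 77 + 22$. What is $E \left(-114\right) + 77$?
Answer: $-11209$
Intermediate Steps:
$E = 99$
$E \left(-114\right) + 77 = 99 \left(-114\right) + 77 = -11286 + 77 = -11209$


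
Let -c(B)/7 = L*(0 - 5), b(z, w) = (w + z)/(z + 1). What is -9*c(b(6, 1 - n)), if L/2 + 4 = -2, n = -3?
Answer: 3780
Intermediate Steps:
L = -12 (L = -8 + 2*(-2) = -8 - 4 = -12)
b(z, w) = (w + z)/(1 + z)
c(B) = -420 (c(B) = -(-84)*(0 - 5) = -(-84)*(-5) = -7*60 = -420)
-9*c(b(6, 1 - n)) = -9*(-420) = 3780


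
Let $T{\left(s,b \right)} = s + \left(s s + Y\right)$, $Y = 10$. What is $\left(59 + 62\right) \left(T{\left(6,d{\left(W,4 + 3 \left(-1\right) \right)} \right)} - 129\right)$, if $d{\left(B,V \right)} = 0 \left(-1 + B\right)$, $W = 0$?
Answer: $-9317$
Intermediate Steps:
$d{\left(B,V \right)} = 0$
$T{\left(s,b \right)} = 10 + s + s^{2}$ ($T{\left(s,b \right)} = s + \left(s s + 10\right) = s + \left(s^{2} + 10\right) = s + \left(10 + s^{2}\right) = 10 + s + s^{2}$)
$\left(59 + 62\right) \left(T{\left(6,d{\left(W,4 + 3 \left(-1\right) \right)} \right)} - 129\right) = \left(59 + 62\right) \left(\left(10 + 6 + 6^{2}\right) - 129\right) = 121 \left(\left(10 + 6 + 36\right) - 129\right) = 121 \left(52 - 129\right) = 121 \left(-77\right) = -9317$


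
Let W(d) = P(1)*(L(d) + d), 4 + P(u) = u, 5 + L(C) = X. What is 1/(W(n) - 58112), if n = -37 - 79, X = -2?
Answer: -1/57743 ≈ -1.7318e-5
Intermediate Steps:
L(C) = -7 (L(C) = -5 - 2 = -7)
n = -116
P(u) = -4 + u
W(d) = 21 - 3*d (W(d) = (-4 + 1)*(-7 + d) = -3*(-7 + d) = 21 - 3*d)
1/(W(n) - 58112) = 1/((21 - 3*(-116)) - 58112) = 1/((21 + 348) - 58112) = 1/(369 - 58112) = 1/(-57743) = -1/57743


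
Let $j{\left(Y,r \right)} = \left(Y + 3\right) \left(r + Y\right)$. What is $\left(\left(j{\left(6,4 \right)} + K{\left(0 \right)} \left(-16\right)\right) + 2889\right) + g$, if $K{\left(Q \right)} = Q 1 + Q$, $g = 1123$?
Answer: $4102$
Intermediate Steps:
$j{\left(Y,r \right)} = \left(3 + Y\right) \left(Y + r\right)$
$K{\left(Q \right)} = 2 Q$ ($K{\left(Q \right)} = Q + Q = 2 Q$)
$\left(\left(j{\left(6,4 \right)} + K{\left(0 \right)} \left(-16\right)\right) + 2889\right) + g = \left(\left(\left(6^{2} + 3 \cdot 6 + 3 \cdot 4 + 6 \cdot 4\right) + 2 \cdot 0 \left(-16\right)\right) + 2889\right) + 1123 = \left(\left(\left(36 + 18 + 12 + 24\right) + 0 \left(-16\right)\right) + 2889\right) + 1123 = \left(\left(90 + 0\right) + 2889\right) + 1123 = \left(90 + 2889\right) + 1123 = 2979 + 1123 = 4102$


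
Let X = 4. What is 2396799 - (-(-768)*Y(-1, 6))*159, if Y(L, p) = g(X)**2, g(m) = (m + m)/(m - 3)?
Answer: -5418369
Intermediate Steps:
g(m) = 2*m/(-3 + m) (g(m) = (2*m)/(-3 + m) = 2*m/(-3 + m))
Y(L, p) = 64 (Y(L, p) = (2*4/(-3 + 4))**2 = (2*4/1)**2 = (2*4*1)**2 = 8**2 = 64)
2396799 - (-(-768)*Y(-1, 6))*159 = 2396799 - (-(-768)*64)*159 = 2396799 - (-128*(-384))*159 = 2396799 - 49152*159 = 2396799 - 1*7815168 = 2396799 - 7815168 = -5418369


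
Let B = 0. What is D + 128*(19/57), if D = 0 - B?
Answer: 128/3 ≈ 42.667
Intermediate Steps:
D = 0 (D = 0 - 1*0 = 0 + 0 = 0)
D + 128*(19/57) = 0 + 128*(19/57) = 0 + 128*(19*(1/57)) = 0 + 128*(1/3) = 0 + 128/3 = 128/3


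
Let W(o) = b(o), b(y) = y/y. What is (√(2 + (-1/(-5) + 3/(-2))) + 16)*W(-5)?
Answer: 16 + √70/10 ≈ 16.837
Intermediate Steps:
b(y) = 1
W(o) = 1
(√(2 + (-1/(-5) + 3/(-2))) + 16)*W(-5) = (√(2 + (-1/(-5) + 3/(-2))) + 16)*1 = (√(2 + (-1*(-⅕) + 3*(-½))) + 16)*1 = (√(2 + (⅕ - 3/2)) + 16)*1 = (√(2 - 13/10) + 16)*1 = (√(7/10) + 16)*1 = (√70/10 + 16)*1 = (16 + √70/10)*1 = 16 + √70/10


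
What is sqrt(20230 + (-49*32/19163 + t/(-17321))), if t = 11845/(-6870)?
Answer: sqrt(4207658807893219117644402870)/456061271802 ≈ 142.23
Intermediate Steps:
t = -2369/1374 (t = 11845*(-1/6870) = -2369/1374 ≈ -1.7242)
sqrt(20230 + (-49*32/19163 + t/(-17321))) = sqrt(20230 + (-49*32/19163 - 2369/1374/(-17321))) = sqrt(20230 + (-1568*1/19163 - 2369/1374*(-1/17321))) = sqrt(20230 + (-1568/19163 + 2369/23799054)) = sqrt(20230 - 37271519525/456061271802) = sqrt(9226082257034935/456061271802) = sqrt(4207658807893219117644402870)/456061271802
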